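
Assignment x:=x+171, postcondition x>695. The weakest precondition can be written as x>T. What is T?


Formula: wp(x:=E, P) = P[E/x] (substitute E for x in postcondition)
Step 1: Postcondition: x>695
Step 2: Substitute x+171 for x: x+171>695
Step 3: Solve for x: x > 695-171 = 524

524


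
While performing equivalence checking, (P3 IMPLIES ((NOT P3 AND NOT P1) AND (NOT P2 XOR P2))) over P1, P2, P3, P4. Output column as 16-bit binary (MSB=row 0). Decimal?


Formula: (P3 IMPLIES ((NOT P3 AND NOT P1) AND (NOT P2 XOR P2))) over P1, P2, P3, P4 (16 rows)
Evaluate each row (bits = P1,P2,P3,P4, MSB first):
  row 0 [0000]: (0 IMPLIES ((NOT 0 AND NOT 0) AND (NOT 0 XOR 0))) -> 1
  row 1 [0001]: (0 IMPLIES ((NOT 0 AND NOT 0) AND (NOT 0 XOR 0))) -> 1
  row 2 [0010]: (1 IMPLIES ((NOT 1 AND NOT 0) AND (NOT 0 XOR 0))) -> 0
  row 3 [0011]: (1 IMPLIES ((NOT 1 AND NOT 0) AND (NOT 0 XOR 0))) -> 0
  row 4 [0100]: (0 IMPLIES ((NOT 0 AND NOT 0) AND (NOT 1 XOR 1))) -> 1
  row 5 [0101]: (0 IMPLIES ((NOT 0 AND NOT 0) AND (NOT 1 XOR 1))) -> 1
  row 6 [0110]: (1 IMPLIES ((NOT 1 AND NOT 0) AND (NOT 1 XOR 1))) -> 0
  row 7 [0111]: (1 IMPLIES ((NOT 1 AND NOT 0) AND (NOT 1 XOR 1))) -> 0
  row 8 [1000]: (0 IMPLIES ((NOT 0 AND NOT 1) AND (NOT 0 XOR 0))) -> 1
  row 9 [1001]: (0 IMPLIES ((NOT 0 AND NOT 1) AND (NOT 0 XOR 0))) -> 1
  row 10 [1010]: (1 IMPLIES ((NOT 1 AND NOT 1) AND (NOT 0 XOR 0))) -> 0
  row 11 [1011]: (1 IMPLIES ((NOT 1 AND NOT 1) AND (NOT 0 XOR 0))) -> 0
  row 12 [1100]: (0 IMPLIES ((NOT 0 AND NOT 1) AND (NOT 1 XOR 1))) -> 1
  row 13 [1101]: (0 IMPLIES ((NOT 0 AND NOT 1) AND (NOT 1 XOR 1))) -> 1
  row 14 [1110]: (1 IMPLIES ((NOT 1 AND NOT 1) AND (NOT 1 XOR 1))) -> 0
  row 15 [1111]: (1 IMPLIES ((NOT 1 AND NOT 1) AND (NOT 1 XOR 1))) -> 0
Full result column, 4 rows per line (P1,P2 fixed per line; P3,P4 runs 00..11 left to right):
  rows 0-3 [P1,P2=00]: 1100  = hex C
  rows 4-7 [P1,P2=01]: 1100  = hex C
  rows 8-11 [P1,P2=10]: 1100  = hex C
  rows 12-15 [P1,P2=11]: 1100  = hex C
Output column (row 0 .. row 15) = 1100110011001100
Output column grouped in 4s = 1100 1100 1100 1100 = 0xCCCC
Convert to decimal digit by digit (value = value*16 + digit):
  C -> 12
  12*16 + 12 (C) = 204
  204*16 + 12 (C) = 3276
  3276*16 + 12 (C) = 52428
Decimal = 52428

52428


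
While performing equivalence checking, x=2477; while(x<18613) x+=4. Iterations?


Step 1: x goes from 2477 toward 18613 by 4; the body runs while x<18613, so iterations = ceil((bound-start)/step)
Step 2: Distance=16136
Step 3: ceil(16136/4)=4034

4034


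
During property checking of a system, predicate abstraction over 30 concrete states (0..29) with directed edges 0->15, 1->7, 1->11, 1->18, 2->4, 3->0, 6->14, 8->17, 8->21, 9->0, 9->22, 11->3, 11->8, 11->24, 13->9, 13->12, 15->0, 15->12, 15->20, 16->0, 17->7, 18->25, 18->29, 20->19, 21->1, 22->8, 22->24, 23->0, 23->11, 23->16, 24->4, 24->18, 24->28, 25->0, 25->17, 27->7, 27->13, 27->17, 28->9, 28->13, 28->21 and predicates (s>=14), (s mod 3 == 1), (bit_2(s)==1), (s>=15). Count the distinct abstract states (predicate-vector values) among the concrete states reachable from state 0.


BFS from 0:
Concrete reachable: {0, 12, 15, 19, 20}
Abstract via predicates (s>=14), (s mod 3 == 1), (bit_2(s)==1), (s>=15):
  (0,0,0,0) <- {0}
  (0,0,1,0) <- {12}
  (1,0,1,1) <- {15, 20}
  (1,1,0,1) <- {19}
Distinct abstract states = 4

4


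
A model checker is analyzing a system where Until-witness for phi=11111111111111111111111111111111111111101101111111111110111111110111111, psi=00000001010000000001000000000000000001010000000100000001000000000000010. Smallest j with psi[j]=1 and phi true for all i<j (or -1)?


(phi U psi) at 0: need smallest j with psi[j]=1 and phi[i]=1 for all i in [0,j).
Scan from step 0:
  step 0: phi=1, psi=0 -> continue
  step 1: phi=1, psi=0 -> continue
  step 2: phi=1, psi=0 -> continue
  step 3: phi=1, psi=0 -> continue
  step 7: psi=1 and phi held for [0,7) -> witness found
Witness step = 7

7


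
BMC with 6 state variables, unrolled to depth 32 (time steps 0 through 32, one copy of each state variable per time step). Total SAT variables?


BMC unrolls to depth k, creating one copy of each state var for steps 0..k.
Step count = 32 + 1 = 33 (steps 0 through 32)
Vars per step = 6
Total = 6 * 33 = 198

198


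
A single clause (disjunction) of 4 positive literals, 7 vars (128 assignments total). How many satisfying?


Step 1: Total=2^7=128
Step 2: Unsat when all 4 false: 2^3=8
Step 3: Sat=128-8=120

120


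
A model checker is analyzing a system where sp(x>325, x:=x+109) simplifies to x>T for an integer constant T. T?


Formula: sp(P, x:=E) = exists old_x. (x = E[old_x/x]) AND P[old_x/x] (old_x is the value of x before the assignment; eliminate old_x by solving x = E[old_x/x] for old_x)
Step 1: Precondition P: x>325, i.e. old_x > 325
Step 2: Assignment gives x = old_x + 109, so old_x = x - 109
Step 3: Substitute into P: x - 109 > 325
Step 4: Simplify: x > 325+109 = 434

434


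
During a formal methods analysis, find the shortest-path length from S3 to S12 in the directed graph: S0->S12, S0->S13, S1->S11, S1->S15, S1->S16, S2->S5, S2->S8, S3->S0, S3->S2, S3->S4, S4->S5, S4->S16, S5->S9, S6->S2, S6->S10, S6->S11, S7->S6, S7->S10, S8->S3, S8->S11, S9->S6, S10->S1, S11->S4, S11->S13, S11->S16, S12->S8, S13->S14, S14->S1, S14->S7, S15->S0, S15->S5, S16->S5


BFS layer-by-layer from S3:
  dist 0: {S3}
  dist 1: {S0, S2, S4}
  dist 2: {S5, S8, S12, S13, S16}
  -> S12 reached at distance 2
Shortest path length = 2

2


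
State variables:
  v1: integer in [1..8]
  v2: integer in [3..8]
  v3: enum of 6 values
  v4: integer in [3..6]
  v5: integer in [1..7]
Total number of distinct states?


State space = product of domain sizes of all variables.
Domain sizes:
  v1 (integer in [1..8]): 8
  v2 (integer in [3..8]): 6
  v3 (enum of 6 values): 6
  v4 (integer in [3..6]): 4
  v5 (integer in [1..7]): 7
Product = 8 * 6 * 6 * 4 * 7 = 8064

8064


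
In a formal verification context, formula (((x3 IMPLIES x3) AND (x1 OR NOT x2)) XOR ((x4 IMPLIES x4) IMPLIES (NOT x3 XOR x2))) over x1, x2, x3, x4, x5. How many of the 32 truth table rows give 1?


Formula: (((x3 IMPLIES x3) AND (x1 OR NOT x2)) XOR ((x4 IMPLIES x4) IMPLIES (NOT x3 XOR x2))) over 5 vars (32 rows)
Evaluate each row (x1, x2, x3, x4, x5 as bits, MSB first):
  row 0 [00000]: (((0 IMPLIES 0) AND (0 OR NOT 0)) XOR ((0 IMPLIES 0) IMPLIES (NOT 0 XOR 0))) -> 0
  row 1 [00001]: (((0 IMPLIES 0) AND (0 OR NOT 0)) XOR ((0 IMPLIES 0) IMPLIES (NOT 0 XOR 0))) -> 0
  row 2 [00010]: (((0 IMPLIES 0) AND (0 OR NOT 0)) XOR ((1 IMPLIES 1) IMPLIES (NOT 0 XOR 0))) -> 0
  row 3 [00011]: (((0 IMPLIES 0) AND (0 OR NOT 0)) XOR ((1 IMPLIES 1) IMPLIES (NOT 0 XOR 0))) -> 0
  row 4 [00100]: (((1 IMPLIES 1) AND (0 OR NOT 0)) XOR ((0 IMPLIES 0) IMPLIES (NOT 1 XOR 0))) -> 1
  row 5 [00101]: (((1 IMPLIES 1) AND (0 OR NOT 0)) XOR ((0 IMPLIES 0) IMPLIES (NOT 1 XOR 0))) -> 1
  row 6 [00110]: (((1 IMPLIES 1) AND (0 OR NOT 0)) XOR ((1 IMPLIES 1) IMPLIES (NOT 1 XOR 0))) -> 1
  row 7 [00111]: (((1 IMPLIES 1) AND (0 OR NOT 0)) XOR ((1 IMPLIES 1) IMPLIES (NOT 1 XOR 0))) -> 1
  row 8 [01000]: (((0 IMPLIES 0) AND (0 OR NOT 1)) XOR ((0 IMPLIES 0) IMPLIES (NOT 0 XOR 1))) -> 0
  row 9 [01001]: (((0 IMPLIES 0) AND (0 OR NOT 1)) XOR ((0 IMPLIES 0) IMPLIES (NOT 0 XOR 1))) -> 0
  row 10 [01010]: (((0 IMPLIES 0) AND (0 OR NOT 1)) XOR ((1 IMPLIES 1) IMPLIES (NOT 0 XOR 1))) -> 0
  row 11 [01011]: (((0 IMPLIES 0) AND (0 OR NOT 1)) XOR ((1 IMPLIES 1) IMPLIES (NOT 0 XOR 1))) -> 0
  row 12 [01100]: (((1 IMPLIES 1) AND (0 OR NOT 1)) XOR ((0 IMPLIES 0) IMPLIES (NOT 1 XOR 1))) -> 1
  row 13 [01101]: (((1 IMPLIES 1) AND (0 OR NOT 1)) XOR ((0 IMPLIES 0) IMPLIES (NOT 1 XOR 1))) -> 1
  row 14 [01110]: (((1 IMPLIES 1) AND (0 OR NOT 1)) XOR ((1 IMPLIES 1) IMPLIES (NOT 1 XOR 1))) -> 1
  row 15 [01111]: (((1 IMPLIES 1) AND (0 OR NOT 1)) XOR ((1 IMPLIES 1) IMPLIES (NOT 1 XOR 1))) -> 1
  row 16 [10000]: (((0 IMPLIES 0) AND (1 OR NOT 0)) XOR ((0 IMPLIES 0) IMPLIES (NOT 0 XOR 0))) -> 0
  row 17 [10001]: (((0 IMPLIES 0) AND (1 OR NOT 0)) XOR ((0 IMPLIES 0) IMPLIES (NOT 0 XOR 0))) -> 0
  row 18 [10010]: (((0 IMPLIES 0) AND (1 OR NOT 0)) XOR ((1 IMPLIES 1) IMPLIES (NOT 0 XOR 0))) -> 0
  row 19 [10011]: (((0 IMPLIES 0) AND (1 OR NOT 0)) XOR ((1 IMPLIES 1) IMPLIES (NOT 0 XOR 0))) -> 0
  row 20 [10100]: (((1 IMPLIES 1) AND (1 OR NOT 0)) XOR ((0 IMPLIES 0) IMPLIES (NOT 1 XOR 0))) -> 1
  row 21 [10101]: (((1 IMPLIES 1) AND (1 OR NOT 0)) XOR ((0 IMPLIES 0) IMPLIES (NOT 1 XOR 0))) -> 1
  row 22 [10110]: (((1 IMPLIES 1) AND (1 OR NOT 0)) XOR ((1 IMPLIES 1) IMPLIES (NOT 1 XOR 0))) -> 1
  row 23 [10111]: (((1 IMPLIES 1) AND (1 OR NOT 0)) XOR ((1 IMPLIES 1) IMPLIES (NOT 1 XOR 0))) -> 1
  row 24 [11000]: (((0 IMPLIES 0) AND (1 OR NOT 1)) XOR ((0 IMPLIES 0) IMPLIES (NOT 0 XOR 1))) -> 1
  row 25 [11001]: (((0 IMPLIES 0) AND (1 OR NOT 1)) XOR ((0 IMPLIES 0) IMPLIES (NOT 0 XOR 1))) -> 1
  row 26 [11010]: (((0 IMPLIES 0) AND (1 OR NOT 1)) XOR ((1 IMPLIES 1) IMPLIES (NOT 0 XOR 1))) -> 1
  row 27 [11011]: (((0 IMPLIES 0) AND (1 OR NOT 1)) XOR ((1 IMPLIES 1) IMPLIES (NOT 0 XOR 1))) -> 1
  row 28 [11100]: (((1 IMPLIES 1) AND (1 OR NOT 1)) XOR ((0 IMPLIES 0) IMPLIES (NOT 1 XOR 1))) -> 0
  row 29 [11101]: (((1 IMPLIES 1) AND (1 OR NOT 1)) XOR ((0 IMPLIES 0) IMPLIES (NOT 1 XOR 1))) -> 0
  row 30 [11110]: (((1 IMPLIES 1) AND (1 OR NOT 1)) XOR ((1 IMPLIES 1) IMPLIES (NOT 1 XOR 1))) -> 0
  row 31 [11111]: (((1 IMPLIES 1) AND (1 OR NOT 1)) XOR ((1 IMPLIES 1) IMPLIES (NOT 1 XOR 1))) -> 0
Full result column, 8 rows per line (x1,x2 fixed per line; x3,x4,x5 runs 000..111 left to right):
  rows 0-7 [x1,x2=00]: 00001111  (ones: 4)
  rows 8-15 [x1,x2=01]: 00001111  (ones: 4)
  rows 16-23 [x1,x2=10]: 00001111  (ones: 4)
  rows 24-31 [x1,x2=11]: 11110000  (ones: 4)
Count of 1-rows = 4+4+4+4 = 16

16


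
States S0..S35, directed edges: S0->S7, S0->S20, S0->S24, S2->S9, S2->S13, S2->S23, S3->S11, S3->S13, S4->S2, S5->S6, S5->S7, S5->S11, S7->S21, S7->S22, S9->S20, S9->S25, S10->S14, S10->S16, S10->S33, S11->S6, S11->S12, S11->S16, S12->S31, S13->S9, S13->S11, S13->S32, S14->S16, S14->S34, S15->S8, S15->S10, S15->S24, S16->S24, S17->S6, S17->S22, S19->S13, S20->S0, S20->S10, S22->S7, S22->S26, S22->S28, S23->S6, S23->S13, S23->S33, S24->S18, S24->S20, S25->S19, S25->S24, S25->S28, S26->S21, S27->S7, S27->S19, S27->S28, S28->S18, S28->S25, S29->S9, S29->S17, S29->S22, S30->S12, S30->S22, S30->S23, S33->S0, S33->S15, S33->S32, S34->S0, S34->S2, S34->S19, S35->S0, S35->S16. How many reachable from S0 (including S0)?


BFS from S0:
  layer 0: {S0}
  layer 1: {S7, S20, S24}
  layer 2: {S10, S18, S21, S22}
  layer 3: {S14, S16, S26, S28, S33}
  layer 4: {S15, S25, S32, S34}
  layer 5: {S2, S8, S19}
  layer 6: {S9, S13, S23}
  layer 7: {S6, S11}
  layer 8: {S12}
  layer 9: {S31}
Reachable set: {S0, S2, S6, S7, S8, S9, S10, S11, S12, S13, S14, S15, S16, S18, S19, S20, S21, S22, S23, S24, S25, S26, S28, S31, S32, S33, S34}
Count = 27

27


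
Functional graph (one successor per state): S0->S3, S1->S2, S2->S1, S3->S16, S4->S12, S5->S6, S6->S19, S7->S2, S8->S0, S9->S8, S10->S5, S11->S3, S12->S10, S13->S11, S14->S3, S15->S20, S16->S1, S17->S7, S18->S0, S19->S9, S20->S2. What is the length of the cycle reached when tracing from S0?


Trace from S0 until a state repeats:
  S0 -> S3 -> S16 -> S1 -> S2 -> S1
S1 first seen at step 3, revisited at step 5.
Cycle length = 5 - 3 = 2

2


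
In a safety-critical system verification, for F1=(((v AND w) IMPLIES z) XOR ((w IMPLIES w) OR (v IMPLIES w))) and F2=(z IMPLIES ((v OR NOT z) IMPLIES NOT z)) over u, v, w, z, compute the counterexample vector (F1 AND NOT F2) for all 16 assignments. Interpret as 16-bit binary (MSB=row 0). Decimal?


F1 = (((v AND w) IMPLIES z) XOR ((w IMPLIES w) OR (v IMPLIES w)))
F2 = (z IMPLIES ((v OR NOT z) IMPLIES NOT z))
Counterexample to F1=>F2 is where F1=1 and F2=0.
Evaluate each row (bits = u,v,w,z, MSB first):
  row 0 [0000]: F1=0 F2=1 -> F1&~F2 -> 0
  row 1 [0001]: F1=0 F2=1 -> F1&~F2 -> 0
  row 2 [0010]: F1=0 F2=1 -> F1&~F2 -> 0
  row 3 [0011]: F1=0 F2=1 -> F1&~F2 -> 0
  row 4 [0100]: F1=0 F2=1 -> F1&~F2 -> 0
  row 5 [0101]: F1=0 F2=0 -> F1&~F2 -> 0
  row 6 [0110]: F1=1 F2=1 -> F1&~F2 -> 0
  row 7 [0111]: F1=0 F2=0 -> F1&~F2 -> 0
  row 8 [1000]: F1=0 F2=1 -> F1&~F2 -> 0
  row 9 [1001]: F1=0 F2=1 -> F1&~F2 -> 0
  row 10 [1010]: F1=0 F2=1 -> F1&~F2 -> 0
  row 11 [1011]: F1=0 F2=1 -> F1&~F2 -> 0
  row 12 [1100]: F1=0 F2=1 -> F1&~F2 -> 0
  row 13 [1101]: F1=0 F2=0 -> F1&~F2 -> 0
  row 14 [1110]: F1=1 F2=1 -> F1&~F2 -> 0
  row 15 [1111]: F1=0 F2=0 -> F1&~F2 -> 0
Full result column, 4 rows per line (u,v fixed per line; w,z runs 00..11 left to right):
  rows 0-3 [u,v=00]: 0000  = hex 0
  rows 4-7 [u,v=01]: 0000  = hex 0
  rows 8-11 [u,v=10]: 0000  = hex 0
  rows 12-15 [u,v=11]: 0000  = hex 0
Counterexample vector (row 0 .. row 15) = 0000000000000000
Output column grouped in 4s = 0000 0000 0000 0000 = 0x0000
Convert to decimal digit by digit (value = value*16 + digit):
  0 -> 0
  0*16 + 0 = 0
  0*16 + 0 = 0
  0*16 + 0 = 0
Decimal = 0

0


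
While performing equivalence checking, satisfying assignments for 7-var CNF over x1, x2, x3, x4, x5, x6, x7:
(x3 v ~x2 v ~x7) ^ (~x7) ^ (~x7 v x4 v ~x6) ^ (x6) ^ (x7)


CNF with 5 clauses over 7 vars (128 assignments).
An assignment satisfies CNF iff every clause has >=1 true literal.
Check each row (bits = x1,x2,x3,x4,x5,x6,x7; clause T/F shown):
  row 0 [0000000]: clauses=TTTFF -> 0
  row 1 [0000001]: clauses=TFTFT -> 0
  row 2 [0000010]: clauses=TTTTF -> 0
  row 3 [0000011]: clauses=TFFTT -> 0
  row 4 [0000100]: clauses=TTTFF -> 0
  (every remaining row is evaluated the same way; all 128 results are listed next)
Full result column, 8 rows per line (x1,x2,x3,x4 fixed per line; x5,x6,x7 runs 000..111 left to right):
  rows 0-7 [x1,x2,x3,x4=0000]: 00000000  (ones: 0)
  rows 8-15 [x1,x2,x3,x4=0001]: 00000000  (ones: 0)
  rows 16-23 [x1,x2,x3,x4=0010]: 00000000  (ones: 0)
  rows 24-31 [x1,x2,x3,x4=0011]: 00000000  (ones: 0)
  rows 32-39 [x1,x2,x3,x4=0100]: 00000000  (ones: 0)
  rows 40-47 [x1,x2,x3,x4=0101]: 00000000  (ones: 0)
  rows 48-55 [x1,x2,x3,x4=0110]: 00000000  (ones: 0)
  rows 56-63 [x1,x2,x3,x4=0111]: 00000000  (ones: 0)
  rows 64-71 [x1,x2,x3,x4=1000]: 00000000  (ones: 0)
  rows 72-79 [x1,x2,x3,x4=1001]: 00000000  (ones: 0)
  rows 80-87 [x1,x2,x3,x4=1010]: 00000000  (ones: 0)
  rows 88-95 [x1,x2,x3,x4=1011]: 00000000  (ones: 0)
  rows 96-103 [x1,x2,x3,x4=1100]: 00000000  (ones: 0)
  rows 104-111 [x1,x2,x3,x4=1101]: 00000000  (ones: 0)
  rows 112-119 [x1,x2,x3,x4=1110]: 00000000  (ones: 0)
  rows 120-127 [x1,x2,x3,x4=1111]: 00000000  (ones: 0)
Satisfying assignments = 0+0+0+0+0+0+0+0+0+0+0+0+0+0+0+0 = 0

0


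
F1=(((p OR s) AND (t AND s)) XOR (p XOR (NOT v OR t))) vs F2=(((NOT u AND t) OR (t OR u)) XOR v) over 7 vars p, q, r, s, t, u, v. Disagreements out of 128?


F1 = (((p OR s) AND (t AND s)) XOR (p XOR (NOT v OR t)))
F2 = (((NOT u AND t) OR (t OR u)) XOR v)
Evaluate both on each of 128 rows (bits = p,q,r,s,t,u,v):
  row 0 [0000000]: F1=1 F2=0 (differ) -> 1
  row 1 [0000001]: F1=0 F2=1 (differ) -> 1
  row 2 [0000010]: F1=1 F2=1 -> 0
  row 3 [0000011]: F1=0 F2=0 -> 0
  row 4 [0000100]: F1=1 F2=1 -> 0
  (every remaining row is evaluated the same way; all 128 results are listed next)
Full result column, 8 rows per line (p,q,r,s fixed per line; t,u,v runs 000..111 left to right):
  rows 0-7 [p,q,r,s=0000]: 11000101  (ones: 4)
  rows 8-15 [p,q,r,s=0001]: 11001010  (ones: 4)
  rows 16-23 [p,q,r,s=0010]: 11000101  (ones: 4)
  rows 24-31 [p,q,r,s=0011]: 11001010  (ones: 4)
  rows 32-39 [p,q,r,s=0100]: 11000101  (ones: 4)
  rows 40-47 [p,q,r,s=0101]: 11001010  (ones: 4)
  rows 48-55 [p,q,r,s=0110]: 11000101  (ones: 4)
  rows 56-63 [p,q,r,s=0111]: 11001010  (ones: 4)
  rows 64-71 [p,q,r,s=1000]: 00111010  (ones: 4)
  rows 72-79 [p,q,r,s=1001]: 00110101  (ones: 4)
  rows 80-87 [p,q,r,s=1010]: 00111010  (ones: 4)
  rows 88-95 [p,q,r,s=1011]: 00110101  (ones: 4)
  rows 96-103 [p,q,r,s=1100]: 00111010  (ones: 4)
  rows 104-111 [p,q,r,s=1101]: 00110101  (ones: 4)
  rows 112-119 [p,q,r,s=1110]: 00111010  (ones: 4)
  rows 120-127 [p,q,r,s=1111]: 00110101  (ones: 4)
Disagreements = 4+4+4+4+4+4+4+4+4+4+4+4+4+4+4+4 = 64

64


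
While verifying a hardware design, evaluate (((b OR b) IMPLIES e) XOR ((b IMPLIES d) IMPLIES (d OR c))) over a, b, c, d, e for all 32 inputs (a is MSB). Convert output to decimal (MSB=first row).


Formula: (((b OR b) IMPLIES e) XOR ((b IMPLIES d) IMPLIES (d OR c))) over a, b, c, d, e (32 rows)
Evaluate each row (bits = a,b,c,d,e, MSB first):
  row 0 [00000]: (((0 OR 0) IMPLIES 0) XOR ((0 IMPLIES 0) IMPLIES (0 OR 0))) -> 1
  row 1 [00001]: (((0 OR 0) IMPLIES 1) XOR ((0 IMPLIES 0) IMPLIES (0 OR 0))) -> 1
  row 2 [00010]: (((0 OR 0) IMPLIES 0) XOR ((0 IMPLIES 1) IMPLIES (1 OR 0))) -> 0
  row 3 [00011]: (((0 OR 0) IMPLIES 1) XOR ((0 IMPLIES 1) IMPLIES (1 OR 0))) -> 0
  row 4 [00100]: (((0 OR 0) IMPLIES 0) XOR ((0 IMPLIES 0) IMPLIES (0 OR 1))) -> 0
  row 5 [00101]: (((0 OR 0) IMPLIES 1) XOR ((0 IMPLIES 0) IMPLIES (0 OR 1))) -> 0
  row 6 [00110]: (((0 OR 0) IMPLIES 0) XOR ((0 IMPLIES 1) IMPLIES (1 OR 1))) -> 0
  row 7 [00111]: (((0 OR 0) IMPLIES 1) XOR ((0 IMPLIES 1) IMPLIES (1 OR 1))) -> 0
  row 8 [01000]: (((1 OR 1) IMPLIES 0) XOR ((1 IMPLIES 0) IMPLIES (0 OR 0))) -> 1
  row 9 [01001]: (((1 OR 1) IMPLIES 1) XOR ((1 IMPLIES 0) IMPLIES (0 OR 0))) -> 0
  row 10 [01010]: (((1 OR 1) IMPLIES 0) XOR ((1 IMPLIES 1) IMPLIES (1 OR 0))) -> 1
  row 11 [01011]: (((1 OR 1) IMPLIES 1) XOR ((1 IMPLIES 1) IMPLIES (1 OR 0))) -> 0
  row 12 [01100]: (((1 OR 1) IMPLIES 0) XOR ((1 IMPLIES 0) IMPLIES (0 OR 1))) -> 1
  row 13 [01101]: (((1 OR 1) IMPLIES 1) XOR ((1 IMPLIES 0) IMPLIES (0 OR 1))) -> 0
  row 14 [01110]: (((1 OR 1) IMPLIES 0) XOR ((1 IMPLIES 1) IMPLIES (1 OR 1))) -> 1
  row 15 [01111]: (((1 OR 1) IMPLIES 1) XOR ((1 IMPLIES 1) IMPLIES (1 OR 1))) -> 0
  row 16 [10000]: (((0 OR 0) IMPLIES 0) XOR ((0 IMPLIES 0) IMPLIES (0 OR 0))) -> 1
  row 17 [10001]: (((0 OR 0) IMPLIES 1) XOR ((0 IMPLIES 0) IMPLIES (0 OR 0))) -> 1
  row 18 [10010]: (((0 OR 0) IMPLIES 0) XOR ((0 IMPLIES 1) IMPLIES (1 OR 0))) -> 0
  row 19 [10011]: (((0 OR 0) IMPLIES 1) XOR ((0 IMPLIES 1) IMPLIES (1 OR 0))) -> 0
  row 20 [10100]: (((0 OR 0) IMPLIES 0) XOR ((0 IMPLIES 0) IMPLIES (0 OR 1))) -> 0
  row 21 [10101]: (((0 OR 0) IMPLIES 1) XOR ((0 IMPLIES 0) IMPLIES (0 OR 1))) -> 0
  row 22 [10110]: (((0 OR 0) IMPLIES 0) XOR ((0 IMPLIES 1) IMPLIES (1 OR 1))) -> 0
  row 23 [10111]: (((0 OR 0) IMPLIES 1) XOR ((0 IMPLIES 1) IMPLIES (1 OR 1))) -> 0
  row 24 [11000]: (((1 OR 1) IMPLIES 0) XOR ((1 IMPLIES 0) IMPLIES (0 OR 0))) -> 1
  row 25 [11001]: (((1 OR 1) IMPLIES 1) XOR ((1 IMPLIES 0) IMPLIES (0 OR 0))) -> 0
  row 26 [11010]: (((1 OR 1) IMPLIES 0) XOR ((1 IMPLIES 1) IMPLIES (1 OR 0))) -> 1
  row 27 [11011]: (((1 OR 1) IMPLIES 1) XOR ((1 IMPLIES 1) IMPLIES (1 OR 0))) -> 0
  row 28 [11100]: (((1 OR 1) IMPLIES 0) XOR ((1 IMPLIES 0) IMPLIES (0 OR 1))) -> 1
  row 29 [11101]: (((1 OR 1) IMPLIES 1) XOR ((1 IMPLIES 0) IMPLIES (0 OR 1))) -> 0
  row 30 [11110]: (((1 OR 1) IMPLIES 0) XOR ((1 IMPLIES 1) IMPLIES (1 OR 1))) -> 1
  row 31 [11111]: (((1 OR 1) IMPLIES 1) XOR ((1 IMPLIES 1) IMPLIES (1 OR 1))) -> 0
Full result column, 4 rows per line (a,b,c fixed per line; d,e runs 00..11 left to right):
  rows 0-3 [a,b,c=000]: 1100  = hex C
  rows 4-7 [a,b,c=001]: 0000  = hex 0
  rows 8-11 [a,b,c=010]: 1010  = hex A
  rows 12-15 [a,b,c=011]: 1010  = hex A
  rows 16-19 [a,b,c=100]: 1100  = hex C
  rows 20-23 [a,b,c=101]: 0000  = hex 0
  rows 24-27 [a,b,c=110]: 1010  = hex A
  rows 28-31 [a,b,c=111]: 1010  = hex A
Output column (row 0 .. row 31) = 11000000101010101100000010101010
Output column grouped in 4s = 1100 0000 1010 1010 1100 0000 1010 1010 = 0xC0AAC0AA
Convert to decimal digit by digit (value = value*16 + digit):
  C -> 12
  12*16 + 0 = 192
  192*16 + 10 (A) = 3082
  3082*16 + 10 (A) = 49322
  49322*16 + 12 (C) = 789164
  789164*16 + 0 = 12626624
  12626624*16 + 10 (A) = 202025994
  202025994*16 + 10 (A) = 3232415914
Decimal = 3232415914

3232415914


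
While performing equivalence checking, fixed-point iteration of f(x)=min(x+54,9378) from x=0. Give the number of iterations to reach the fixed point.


Step 1: x=0, cap=9378, increment=54
Step 2: x grows by 54 each step until capped at 9378; fixed point is x=9378
Step 3: iterations = ceil(9378/54) = 174

174


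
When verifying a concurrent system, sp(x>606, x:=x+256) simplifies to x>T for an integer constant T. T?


Formula: sp(P, x:=E) = exists old_x. (x = E[old_x/x]) AND P[old_x/x] (old_x is the value of x before the assignment; eliminate old_x by solving x = E[old_x/x] for old_x)
Step 1: Precondition P: x>606, i.e. old_x > 606
Step 2: Assignment gives x = old_x + 256, so old_x = x - 256
Step 3: Substitute into P: x - 256 > 606
Step 4: Simplify: x > 606+256 = 862

862


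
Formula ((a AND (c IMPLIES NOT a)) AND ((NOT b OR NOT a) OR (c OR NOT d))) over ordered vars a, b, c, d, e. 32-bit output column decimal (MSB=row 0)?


Formula: ((a AND (c IMPLIES NOT a)) AND ((NOT b OR NOT a) OR (c OR NOT d))) over a, b, c, d, e (32 rows)
Evaluate each row (bits = a,b,c,d,e, MSB first):
  row 0 [00000]: ((0 AND (0 IMPLIES NOT 0)) AND ((NOT 0 OR NOT 0) OR (0 OR NOT 0))) -> 0
  row 1 [00001]: ((0 AND (0 IMPLIES NOT 0)) AND ((NOT 0 OR NOT 0) OR (0 OR NOT 0))) -> 0
  row 2 [00010]: ((0 AND (0 IMPLIES NOT 0)) AND ((NOT 0 OR NOT 0) OR (0 OR NOT 1))) -> 0
  row 3 [00011]: ((0 AND (0 IMPLIES NOT 0)) AND ((NOT 0 OR NOT 0) OR (0 OR NOT 1))) -> 0
  row 4 [00100]: ((0 AND (1 IMPLIES NOT 0)) AND ((NOT 0 OR NOT 0) OR (1 OR NOT 0))) -> 0
  row 5 [00101]: ((0 AND (1 IMPLIES NOT 0)) AND ((NOT 0 OR NOT 0) OR (1 OR NOT 0))) -> 0
  row 6 [00110]: ((0 AND (1 IMPLIES NOT 0)) AND ((NOT 0 OR NOT 0) OR (1 OR NOT 1))) -> 0
  row 7 [00111]: ((0 AND (1 IMPLIES NOT 0)) AND ((NOT 0 OR NOT 0) OR (1 OR NOT 1))) -> 0
  row 8 [01000]: ((0 AND (0 IMPLIES NOT 0)) AND ((NOT 1 OR NOT 0) OR (0 OR NOT 0))) -> 0
  row 9 [01001]: ((0 AND (0 IMPLIES NOT 0)) AND ((NOT 1 OR NOT 0) OR (0 OR NOT 0))) -> 0
  row 10 [01010]: ((0 AND (0 IMPLIES NOT 0)) AND ((NOT 1 OR NOT 0) OR (0 OR NOT 1))) -> 0
  row 11 [01011]: ((0 AND (0 IMPLIES NOT 0)) AND ((NOT 1 OR NOT 0) OR (0 OR NOT 1))) -> 0
  row 12 [01100]: ((0 AND (1 IMPLIES NOT 0)) AND ((NOT 1 OR NOT 0) OR (1 OR NOT 0))) -> 0
  row 13 [01101]: ((0 AND (1 IMPLIES NOT 0)) AND ((NOT 1 OR NOT 0) OR (1 OR NOT 0))) -> 0
  row 14 [01110]: ((0 AND (1 IMPLIES NOT 0)) AND ((NOT 1 OR NOT 0) OR (1 OR NOT 1))) -> 0
  row 15 [01111]: ((0 AND (1 IMPLIES NOT 0)) AND ((NOT 1 OR NOT 0) OR (1 OR NOT 1))) -> 0
  row 16 [10000]: ((1 AND (0 IMPLIES NOT 1)) AND ((NOT 0 OR NOT 1) OR (0 OR NOT 0))) -> 1
  row 17 [10001]: ((1 AND (0 IMPLIES NOT 1)) AND ((NOT 0 OR NOT 1) OR (0 OR NOT 0))) -> 1
  row 18 [10010]: ((1 AND (0 IMPLIES NOT 1)) AND ((NOT 0 OR NOT 1) OR (0 OR NOT 1))) -> 1
  row 19 [10011]: ((1 AND (0 IMPLIES NOT 1)) AND ((NOT 0 OR NOT 1) OR (0 OR NOT 1))) -> 1
  row 20 [10100]: ((1 AND (1 IMPLIES NOT 1)) AND ((NOT 0 OR NOT 1) OR (1 OR NOT 0))) -> 0
  row 21 [10101]: ((1 AND (1 IMPLIES NOT 1)) AND ((NOT 0 OR NOT 1) OR (1 OR NOT 0))) -> 0
  row 22 [10110]: ((1 AND (1 IMPLIES NOT 1)) AND ((NOT 0 OR NOT 1) OR (1 OR NOT 1))) -> 0
  row 23 [10111]: ((1 AND (1 IMPLIES NOT 1)) AND ((NOT 0 OR NOT 1) OR (1 OR NOT 1))) -> 0
  row 24 [11000]: ((1 AND (0 IMPLIES NOT 1)) AND ((NOT 1 OR NOT 1) OR (0 OR NOT 0))) -> 1
  row 25 [11001]: ((1 AND (0 IMPLIES NOT 1)) AND ((NOT 1 OR NOT 1) OR (0 OR NOT 0))) -> 1
  row 26 [11010]: ((1 AND (0 IMPLIES NOT 1)) AND ((NOT 1 OR NOT 1) OR (0 OR NOT 1))) -> 0
  row 27 [11011]: ((1 AND (0 IMPLIES NOT 1)) AND ((NOT 1 OR NOT 1) OR (0 OR NOT 1))) -> 0
  row 28 [11100]: ((1 AND (1 IMPLIES NOT 1)) AND ((NOT 1 OR NOT 1) OR (1 OR NOT 0))) -> 0
  row 29 [11101]: ((1 AND (1 IMPLIES NOT 1)) AND ((NOT 1 OR NOT 1) OR (1 OR NOT 0))) -> 0
  row 30 [11110]: ((1 AND (1 IMPLIES NOT 1)) AND ((NOT 1 OR NOT 1) OR (1 OR NOT 1))) -> 0
  row 31 [11111]: ((1 AND (1 IMPLIES NOT 1)) AND ((NOT 1 OR NOT 1) OR (1 OR NOT 1))) -> 0
Full result column, 4 rows per line (a,b,c fixed per line; d,e runs 00..11 left to right):
  rows 0-3 [a,b,c=000]: 0000  = hex 0
  rows 4-7 [a,b,c=001]: 0000  = hex 0
  rows 8-11 [a,b,c=010]: 0000  = hex 0
  rows 12-15 [a,b,c=011]: 0000  = hex 0
  rows 16-19 [a,b,c=100]: 1111  = hex F
  rows 20-23 [a,b,c=101]: 0000  = hex 0
  rows 24-27 [a,b,c=110]: 1100  = hex C
  rows 28-31 [a,b,c=111]: 0000  = hex 0
Output column (row 0 .. row 31) = 00000000000000001111000011000000
Output column grouped in 4s = 0000 0000 0000 0000 1111 0000 1100 0000 = 0x0000F0C0
Convert to decimal digit by digit (value = value*16 + digit):
  0 -> 0
  0*16 + 0 = 0
  0*16 + 0 = 0
  0*16 + 0 = 0
  0*16 + 15 (F) = 15
  15*16 + 0 = 240
  240*16 + 12 (C) = 3852
  3852*16 + 0 = 61632
Decimal = 61632

61632


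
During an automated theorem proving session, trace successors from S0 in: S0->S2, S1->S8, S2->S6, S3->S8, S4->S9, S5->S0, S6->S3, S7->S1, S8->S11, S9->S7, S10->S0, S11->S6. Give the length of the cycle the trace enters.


Trace from S0 until a state repeats:
  S0 -> S2 -> S6 -> S3 -> S8 -> S11 -> S6
S6 first seen at step 2, revisited at step 6.
Cycle length = 6 - 2 = 4

4


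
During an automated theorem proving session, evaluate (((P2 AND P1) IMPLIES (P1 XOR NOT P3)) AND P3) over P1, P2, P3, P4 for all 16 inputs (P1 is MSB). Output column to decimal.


Formula: (((P2 AND P1) IMPLIES (P1 XOR NOT P3)) AND P3) over P1, P2, P3, P4 (16 rows)
Evaluate each row (bits = P1,P2,P3,P4, MSB first):
  row 0 [0000]: (((0 AND 0) IMPLIES (0 XOR NOT 0)) AND 0) -> 0
  row 1 [0001]: (((0 AND 0) IMPLIES (0 XOR NOT 0)) AND 0) -> 0
  row 2 [0010]: (((0 AND 0) IMPLIES (0 XOR NOT 1)) AND 1) -> 1
  row 3 [0011]: (((0 AND 0) IMPLIES (0 XOR NOT 1)) AND 1) -> 1
  row 4 [0100]: (((1 AND 0) IMPLIES (0 XOR NOT 0)) AND 0) -> 0
  row 5 [0101]: (((1 AND 0) IMPLIES (0 XOR NOT 0)) AND 0) -> 0
  row 6 [0110]: (((1 AND 0) IMPLIES (0 XOR NOT 1)) AND 1) -> 1
  row 7 [0111]: (((1 AND 0) IMPLIES (0 XOR NOT 1)) AND 1) -> 1
  row 8 [1000]: (((0 AND 1) IMPLIES (1 XOR NOT 0)) AND 0) -> 0
  row 9 [1001]: (((0 AND 1) IMPLIES (1 XOR NOT 0)) AND 0) -> 0
  row 10 [1010]: (((0 AND 1) IMPLIES (1 XOR NOT 1)) AND 1) -> 1
  row 11 [1011]: (((0 AND 1) IMPLIES (1 XOR NOT 1)) AND 1) -> 1
  row 12 [1100]: (((1 AND 1) IMPLIES (1 XOR NOT 0)) AND 0) -> 0
  row 13 [1101]: (((1 AND 1) IMPLIES (1 XOR NOT 0)) AND 0) -> 0
  row 14 [1110]: (((1 AND 1) IMPLIES (1 XOR NOT 1)) AND 1) -> 1
  row 15 [1111]: (((1 AND 1) IMPLIES (1 XOR NOT 1)) AND 1) -> 1
Full result column, 4 rows per line (P1,P2 fixed per line; P3,P4 runs 00..11 left to right):
  rows 0-3 [P1,P2=00]: 0011  = hex 3
  rows 4-7 [P1,P2=01]: 0011  = hex 3
  rows 8-11 [P1,P2=10]: 0011  = hex 3
  rows 12-15 [P1,P2=11]: 0011  = hex 3
Output column (row 0 .. row 15) = 0011001100110011
Output column grouped in 4s = 0011 0011 0011 0011 = 0x3333
Convert to decimal digit by digit (value = value*16 + digit):
  3 -> 3
  3*16 + 3 = 51
  51*16 + 3 = 819
  819*16 + 3 = 13107
Decimal = 13107

13107


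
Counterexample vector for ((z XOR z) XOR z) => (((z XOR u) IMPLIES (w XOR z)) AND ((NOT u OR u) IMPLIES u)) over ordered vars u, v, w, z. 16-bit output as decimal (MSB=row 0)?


F1 = ((z XOR z) XOR z)
F2 = (((z XOR u) IMPLIES (w XOR z)) AND ((NOT u OR u) IMPLIES u))
Counterexample to F1=>F2 is where F1=1 and F2=0.
Evaluate each row (bits = u,v,w,z, MSB first):
  row 0 [0000]: F1=0 F2=0 -> F1&~F2 -> 0
  row 1 [0001]: F1=1 F2=0 -> F1&~F2 -> 1
  row 2 [0010]: F1=0 F2=0 -> F1&~F2 -> 0
  row 3 [0011]: F1=1 F2=0 -> F1&~F2 -> 1
  row 4 [0100]: F1=0 F2=0 -> F1&~F2 -> 0
  row 5 [0101]: F1=1 F2=0 -> F1&~F2 -> 1
  row 6 [0110]: F1=0 F2=0 -> F1&~F2 -> 0
  row 7 [0111]: F1=1 F2=0 -> F1&~F2 -> 1
  row 8 [1000]: F1=0 F2=0 -> F1&~F2 -> 0
  row 9 [1001]: F1=1 F2=1 -> F1&~F2 -> 0
  row 10 [1010]: F1=0 F2=1 -> F1&~F2 -> 0
  row 11 [1011]: F1=1 F2=1 -> F1&~F2 -> 0
  row 12 [1100]: F1=0 F2=0 -> F1&~F2 -> 0
  row 13 [1101]: F1=1 F2=1 -> F1&~F2 -> 0
  row 14 [1110]: F1=0 F2=1 -> F1&~F2 -> 0
  row 15 [1111]: F1=1 F2=1 -> F1&~F2 -> 0
Full result column, 4 rows per line (u,v fixed per line; w,z runs 00..11 left to right):
  rows 0-3 [u,v=00]: 0101  = hex 5
  rows 4-7 [u,v=01]: 0101  = hex 5
  rows 8-11 [u,v=10]: 0000  = hex 0
  rows 12-15 [u,v=11]: 0000  = hex 0
Counterexample vector (row 0 .. row 15) = 0101010100000000
Output column grouped in 4s = 0101 0101 0000 0000 = 0x5500
Convert to decimal digit by digit (value = value*16 + digit):
  5 -> 5
  5*16 + 5 = 85
  85*16 + 0 = 1360
  1360*16 + 0 = 21760
Decimal = 21760

21760


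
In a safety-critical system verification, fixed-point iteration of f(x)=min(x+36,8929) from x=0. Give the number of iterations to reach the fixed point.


Step 1: x=0, cap=8929, increment=36
Step 2: x grows by 36 each step until capped at 8929; fixed point is x=8929
Step 3: iterations = ceil(8929/36) = 249

249


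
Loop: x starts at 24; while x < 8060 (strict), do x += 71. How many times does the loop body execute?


Step 1: x goes from 24 toward 8060 by 71; the body runs while x<8060, so iterations = ceil((bound-start)/step)
Step 2: Distance=8036
Step 3: ceil(8036/71)=114

114


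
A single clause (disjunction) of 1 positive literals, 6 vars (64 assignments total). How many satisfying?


Step 1: Total=2^6=64
Step 2: Unsat when all 1 false: 2^5=32
Step 3: Sat=64-32=32

32


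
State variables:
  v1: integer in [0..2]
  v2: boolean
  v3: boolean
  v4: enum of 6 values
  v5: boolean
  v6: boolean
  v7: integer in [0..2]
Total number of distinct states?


State space = product of domain sizes of all variables.
Domain sizes:
  v1 (integer in [0..2]): 3
  v2 (boolean): 2
  v3 (boolean): 2
  v4 (enum of 6 values): 6
  v5 (boolean): 2
  v6 (boolean): 2
  v7 (integer in [0..2]): 3
Product = 3 * 2 * 2 * 6 * 2 * 2 * 3 = 864

864


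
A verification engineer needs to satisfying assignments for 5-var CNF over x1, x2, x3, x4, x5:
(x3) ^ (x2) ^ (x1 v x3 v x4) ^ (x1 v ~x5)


CNF with 4 clauses over 5 vars (32 assignments).
An assignment satisfies CNF iff every clause has >=1 true literal.
Check each row (bits = x1,x2,x3,x4,x5; clause T/F shown):
  row 0 [00000]: clauses=FFFT -> 0
  row 1 [00001]: clauses=FFFF -> 0
  row 2 [00010]: clauses=FFTT -> 0
  row 3 [00011]: clauses=FFTF -> 0
  row 4 [00100]: clauses=TFTT -> 0
  row 5 [00101]: clauses=TFTF -> 0
  row 6 [00110]: clauses=TFTT -> 0
  row 7 [00111]: clauses=TFTF -> 0
  row 8 [01000]: clauses=FTFT -> 0
  row 9 [01001]: clauses=FTFF -> 0
  row 10 [01010]: clauses=FTTT -> 0
  row 11 [01011]: clauses=FTTF -> 0
  row 12 [01100]: clauses=TTTT -> 1
  row 13 [01101]: clauses=TTTF -> 0
  row 14 [01110]: clauses=TTTT -> 1
  row 15 [01111]: clauses=TTTF -> 0
  row 16 [10000]: clauses=FFTT -> 0
  row 17 [10001]: clauses=FFTT -> 0
  row 18 [10010]: clauses=FFTT -> 0
  row 19 [10011]: clauses=FFTT -> 0
  row 20 [10100]: clauses=TFTT -> 0
  row 21 [10101]: clauses=TFTT -> 0
  row 22 [10110]: clauses=TFTT -> 0
  row 23 [10111]: clauses=TFTT -> 0
  row 24 [11000]: clauses=FTTT -> 0
  row 25 [11001]: clauses=FTTT -> 0
  row 26 [11010]: clauses=FTTT -> 0
  row 27 [11011]: clauses=FTTT -> 0
  row 28 [11100]: clauses=TTTT -> 1
  row 29 [11101]: clauses=TTTT -> 1
  row 30 [11110]: clauses=TTTT -> 1
  row 31 [11111]: clauses=TTTT -> 1
Full result column, 8 rows per line (x1,x2 fixed per line; x3,x4,x5 runs 000..111 left to right):
  rows 0-7 [x1,x2=00]: 00000000  (ones: 0)
  rows 8-15 [x1,x2=01]: 00001010  (ones: 2)
  rows 16-23 [x1,x2=10]: 00000000  (ones: 0)
  rows 24-31 [x1,x2=11]: 00001111  (ones: 4)
Satisfying assignments = 0+2+0+4 = 6

6


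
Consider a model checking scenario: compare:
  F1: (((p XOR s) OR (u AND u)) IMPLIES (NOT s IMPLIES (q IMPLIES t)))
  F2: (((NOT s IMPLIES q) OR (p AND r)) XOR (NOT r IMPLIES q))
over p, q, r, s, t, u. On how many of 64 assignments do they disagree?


F1 = (((p XOR s) OR (u AND u)) IMPLIES (NOT s IMPLIES (q IMPLIES t)))
F2 = (((NOT s IMPLIES q) OR (p AND r)) XOR (NOT r IMPLIES q))
Evaluate both on each of 64 rows (bits = p,q,r,s,t,u):
  row 0 [000000]: F1=1 F2=0 (differ) -> 1
  row 1 [000001]: F1=1 F2=0 (differ) -> 1
  row 2 [000010]: F1=1 F2=0 (differ) -> 1
  row 3 [000011]: F1=1 F2=0 (differ) -> 1
  row 4 [000100]: F1=1 F2=1 -> 0
  (every remaining row is evaluated the same way; all 64 results are listed next)
Full result column, 8 rows per line (p,q,r fixed per line; s,t,u runs 000..111 left to right):
  rows 0-7 [p,q,r=000]: 11110000  (ones: 4)
  rows 8-15 [p,q,r=001]: 00001111  (ones: 4)
  rows 16-23 [p,q,r=010]: 10111111  (ones: 7)
  rows 24-31 [p,q,r=011]: 10111111  (ones: 7)
  rows 32-39 [p,q,r=100]: 11110000  (ones: 4)
  rows 40-47 [p,q,r=101]: 11111111  (ones: 8)
  rows 48-55 [p,q,r=110]: 00111111  (ones: 6)
  rows 56-63 [p,q,r=111]: 00111111  (ones: 6)
Disagreements = 4+4+7+7+4+8+6+6 = 46

46


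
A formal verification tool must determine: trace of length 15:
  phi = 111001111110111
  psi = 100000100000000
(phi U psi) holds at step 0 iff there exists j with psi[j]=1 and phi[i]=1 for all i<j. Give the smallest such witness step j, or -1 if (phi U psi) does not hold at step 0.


(phi U psi) at 0: need smallest j with psi[j]=1 and phi[i]=1 for all i in [0,j).
Scan from step 0:
  step 0: psi=1 and phi held for [0,0) -> witness found
Witness step = 0

0


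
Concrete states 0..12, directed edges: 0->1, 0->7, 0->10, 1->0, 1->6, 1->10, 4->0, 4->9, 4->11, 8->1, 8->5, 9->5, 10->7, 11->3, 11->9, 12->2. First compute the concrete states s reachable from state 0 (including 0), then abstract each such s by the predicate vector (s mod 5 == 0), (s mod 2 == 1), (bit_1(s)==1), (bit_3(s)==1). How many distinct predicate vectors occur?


BFS from 0:
Concrete reachable: {0, 1, 6, 7, 10}
Abstract via predicates (s mod 5 == 0), (s mod 2 == 1), (bit_1(s)==1), (bit_3(s)==1):
  (0,0,1,0) <- {6}
  (0,1,0,0) <- {1}
  (0,1,1,0) <- {7}
  (1,0,0,0) <- {0}
  (1,0,1,1) <- {10}
Distinct abstract states = 5

5


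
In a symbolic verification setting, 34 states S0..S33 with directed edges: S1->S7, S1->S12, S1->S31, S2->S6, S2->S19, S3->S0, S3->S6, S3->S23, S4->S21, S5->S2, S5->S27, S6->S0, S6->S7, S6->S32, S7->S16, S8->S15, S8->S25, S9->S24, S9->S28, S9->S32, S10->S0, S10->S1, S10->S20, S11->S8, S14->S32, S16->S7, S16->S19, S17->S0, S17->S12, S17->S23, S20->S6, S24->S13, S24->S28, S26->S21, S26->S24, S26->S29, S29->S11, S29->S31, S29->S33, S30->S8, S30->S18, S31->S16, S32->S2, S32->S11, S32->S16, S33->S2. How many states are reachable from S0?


BFS from S0:
  layer 0: {S0}
Reachable set: {S0}
Count = 1

1


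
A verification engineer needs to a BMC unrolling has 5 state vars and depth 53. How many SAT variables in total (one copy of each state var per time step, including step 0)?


BMC unrolls to depth k, creating one copy of each state var for steps 0..k.
Step count = 53 + 1 = 54 (steps 0 through 53)
Vars per step = 5
Total = 5 * 54 = 270

270


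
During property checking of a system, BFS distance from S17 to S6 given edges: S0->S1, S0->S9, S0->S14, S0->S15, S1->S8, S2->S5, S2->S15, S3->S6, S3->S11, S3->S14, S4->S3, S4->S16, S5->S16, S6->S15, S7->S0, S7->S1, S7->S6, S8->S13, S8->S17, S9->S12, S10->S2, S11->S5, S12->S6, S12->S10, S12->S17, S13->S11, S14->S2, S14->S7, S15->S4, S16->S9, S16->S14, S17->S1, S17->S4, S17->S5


BFS layer-by-layer from S17:
  dist 0: {S17}
  dist 1: {S1, S4, S5}
  dist 2: {S3, S8, S16}
  dist 3: {S6, S9, S11, S13, S14}
  -> S6 reached at distance 3
Shortest path length = 3

3


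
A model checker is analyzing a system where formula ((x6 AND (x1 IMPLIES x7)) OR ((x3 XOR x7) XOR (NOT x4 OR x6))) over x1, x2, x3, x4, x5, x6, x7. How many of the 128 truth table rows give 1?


Formula: ((x6 AND (x1 IMPLIES x7)) OR ((x3 XOR x7) XOR (NOT x4 OR x6))) over 7 vars (128 rows)
Evaluate each row (x1, x2, x3, x4, x5, x6, x7 as bits, MSB first):
  row 0 [0000000]: ((0 AND (0 IMPLIES 0)) OR ((0 XOR 0) XOR (NOT 0 OR 0))) -> 1
  row 1 [0000001]: ((0 AND (0 IMPLIES 1)) OR ((0 XOR 1) XOR (NOT 0 OR 0))) -> 0
  row 2 [0000010]: ((1 AND (0 IMPLIES 0)) OR ((0 XOR 0) XOR (NOT 0 OR 1))) -> 1
  row 3 [0000011]: ((1 AND (0 IMPLIES 1)) OR ((0 XOR 1) XOR (NOT 0 OR 1))) -> 1
  row 4 [0000100]: ((0 AND (0 IMPLIES 0)) OR ((0 XOR 0) XOR (NOT 0 OR 0))) -> 1
  (every remaining row is evaluated the same way; all 128 results are listed next)
Full result column, 8 rows per line (x1,x2,x3,x4 fixed per line; x5,x6,x7 runs 000..111 left to right):
  rows 0-7 [x1,x2,x3,x4=0000]: 10111011  (ones: 6)
  rows 8-15 [x1,x2,x3,x4=0001]: 01110111  (ones: 6)
  rows 16-23 [x1,x2,x3,x4=0010]: 01110111  (ones: 6)
  rows 24-31 [x1,x2,x3,x4=0011]: 10111011  (ones: 6)
  rows 32-39 [x1,x2,x3,x4=0100]: 10111011  (ones: 6)
  rows 40-47 [x1,x2,x3,x4=0101]: 01110111  (ones: 6)
  rows 48-55 [x1,x2,x3,x4=0110]: 01110111  (ones: 6)
  rows 56-63 [x1,x2,x3,x4=0111]: 10111011  (ones: 6)
  rows 64-71 [x1,x2,x3,x4=1000]: 10111011  (ones: 6)
  rows 72-79 [x1,x2,x3,x4=1001]: 01110111  (ones: 6)
  rows 80-87 [x1,x2,x3,x4=1010]: 01010101  (ones: 4)
  rows 88-95 [x1,x2,x3,x4=1011]: 10011001  (ones: 4)
  rows 96-103 [x1,x2,x3,x4=1100]: 10111011  (ones: 6)
  rows 104-111 [x1,x2,x3,x4=1101]: 01110111  (ones: 6)
  rows 112-119 [x1,x2,x3,x4=1110]: 01010101  (ones: 4)
  rows 120-127 [x1,x2,x3,x4=1111]: 10011001  (ones: 4)
Count of 1-rows = 6+6+6+6+6+6+6+6+6+6+4+4+6+6+4+4 = 88

88


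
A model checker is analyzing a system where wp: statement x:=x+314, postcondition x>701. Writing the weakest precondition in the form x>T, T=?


Formula: wp(x:=E, P) = P[E/x] (substitute E for x in postcondition)
Step 1: Postcondition: x>701
Step 2: Substitute x+314 for x: x+314>701
Step 3: Solve for x: x > 701-314 = 387

387


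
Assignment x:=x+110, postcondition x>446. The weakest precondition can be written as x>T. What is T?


Formula: wp(x:=E, P) = P[E/x] (substitute E for x in postcondition)
Step 1: Postcondition: x>446
Step 2: Substitute x+110 for x: x+110>446
Step 3: Solve for x: x > 446-110 = 336

336


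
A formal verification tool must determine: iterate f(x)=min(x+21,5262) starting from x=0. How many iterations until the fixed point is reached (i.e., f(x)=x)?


Step 1: x=0, cap=5262, increment=21
Step 2: x grows by 21 each step until capped at 5262; fixed point is x=5262
Step 3: iterations = ceil(5262/21) = 251

251


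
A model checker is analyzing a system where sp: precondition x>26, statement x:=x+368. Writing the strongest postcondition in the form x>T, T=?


Formula: sp(P, x:=E) = exists old_x. (x = E[old_x/x]) AND P[old_x/x] (old_x is the value of x before the assignment; eliminate old_x by solving x = E[old_x/x] for old_x)
Step 1: Precondition P: x>26, i.e. old_x > 26
Step 2: Assignment gives x = old_x + 368, so old_x = x - 368
Step 3: Substitute into P: x - 368 > 26
Step 4: Simplify: x > 26+368 = 394

394


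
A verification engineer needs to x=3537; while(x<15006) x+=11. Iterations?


Step 1: x goes from 3537 toward 15006 by 11; the body runs while x<15006, so iterations = ceil((bound-start)/step)
Step 2: Distance=11469
Step 3: ceil(11469/11)=1043

1043


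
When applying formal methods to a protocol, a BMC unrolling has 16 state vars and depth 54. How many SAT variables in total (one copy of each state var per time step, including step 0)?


BMC unrolls to depth k, creating one copy of each state var for steps 0..k.
Step count = 54 + 1 = 55 (steps 0 through 54)
Vars per step = 16
Total = 16 * 55 = 880

880


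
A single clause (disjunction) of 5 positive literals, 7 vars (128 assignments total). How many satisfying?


Step 1: Total=2^7=128
Step 2: Unsat when all 5 false: 2^2=4
Step 3: Sat=128-4=124

124


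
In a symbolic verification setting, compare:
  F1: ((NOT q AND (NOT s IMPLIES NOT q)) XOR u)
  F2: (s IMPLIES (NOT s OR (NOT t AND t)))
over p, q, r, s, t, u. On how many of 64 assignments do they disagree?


F1 = ((NOT q AND (NOT s IMPLIES NOT q)) XOR u)
F2 = (s IMPLIES (NOT s OR (NOT t AND t)))
Evaluate both on each of 64 rows (bits = p,q,r,s,t,u):
  row 0 [000000]: F1=1 F2=1 -> 0
  row 1 [000001]: F1=0 F2=1 (differ) -> 1
  row 2 [000010]: F1=1 F2=1 -> 0
  row 3 [000011]: F1=0 F2=1 (differ) -> 1
  row 4 [000100]: F1=1 F2=0 (differ) -> 1
  (every remaining row is evaluated the same way; all 64 results are listed next)
Full result column, 8 rows per line (p,q,r fixed per line; s,t,u runs 000..111 left to right):
  rows 0-7 [p,q,r=000]: 01011010  (ones: 4)
  rows 8-15 [p,q,r=001]: 01011010  (ones: 4)
  rows 16-23 [p,q,r=010]: 10100101  (ones: 4)
  rows 24-31 [p,q,r=011]: 10100101  (ones: 4)
  rows 32-39 [p,q,r=100]: 01011010  (ones: 4)
  rows 40-47 [p,q,r=101]: 01011010  (ones: 4)
  rows 48-55 [p,q,r=110]: 10100101  (ones: 4)
  rows 56-63 [p,q,r=111]: 10100101  (ones: 4)
Disagreements = 4+4+4+4+4+4+4+4 = 32

32
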